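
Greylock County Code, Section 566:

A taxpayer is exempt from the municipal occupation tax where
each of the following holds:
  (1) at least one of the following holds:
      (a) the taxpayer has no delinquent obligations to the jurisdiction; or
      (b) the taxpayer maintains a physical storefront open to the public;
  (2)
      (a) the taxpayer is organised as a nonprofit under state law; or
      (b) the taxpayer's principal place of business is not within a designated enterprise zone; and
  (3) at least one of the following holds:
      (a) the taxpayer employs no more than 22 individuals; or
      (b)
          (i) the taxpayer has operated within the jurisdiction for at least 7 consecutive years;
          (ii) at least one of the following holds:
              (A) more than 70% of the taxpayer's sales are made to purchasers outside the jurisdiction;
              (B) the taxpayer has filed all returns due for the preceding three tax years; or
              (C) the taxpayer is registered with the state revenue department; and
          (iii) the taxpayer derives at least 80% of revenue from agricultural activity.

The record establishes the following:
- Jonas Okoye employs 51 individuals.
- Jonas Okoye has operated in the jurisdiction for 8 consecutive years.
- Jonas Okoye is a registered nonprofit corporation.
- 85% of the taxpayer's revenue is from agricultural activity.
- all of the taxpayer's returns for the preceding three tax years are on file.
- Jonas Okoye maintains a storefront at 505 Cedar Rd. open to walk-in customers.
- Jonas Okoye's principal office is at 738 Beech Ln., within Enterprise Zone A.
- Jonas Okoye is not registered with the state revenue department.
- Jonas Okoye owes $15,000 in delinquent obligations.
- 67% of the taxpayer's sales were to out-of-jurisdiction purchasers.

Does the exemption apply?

Yes — exempt.

(a) no delinquency — not met.
(b) has storefront — satisfied.
(1) = F OR T = true.
(a) nonprofit — satisfied.
(b) not (in enterprise zone) — fails.
(2) = T OR F = true.
(a) ≤ 22 employees — not satisfied.
(i) ≥ 7 yrs in jurisdiction — satisfied.
(A) >70% out-of-jur. sales — not satisfied.
(B) returns current — satisfied.
(C) state-registered — not satisfied.
So (ii) is satisfied (F OR T OR F).
(iii) ≥80% agricultural — holds.
(b) = T AND T AND T = true.
So (3) is satisfied (F OR T).
So Overall is satisfied (T AND T AND T).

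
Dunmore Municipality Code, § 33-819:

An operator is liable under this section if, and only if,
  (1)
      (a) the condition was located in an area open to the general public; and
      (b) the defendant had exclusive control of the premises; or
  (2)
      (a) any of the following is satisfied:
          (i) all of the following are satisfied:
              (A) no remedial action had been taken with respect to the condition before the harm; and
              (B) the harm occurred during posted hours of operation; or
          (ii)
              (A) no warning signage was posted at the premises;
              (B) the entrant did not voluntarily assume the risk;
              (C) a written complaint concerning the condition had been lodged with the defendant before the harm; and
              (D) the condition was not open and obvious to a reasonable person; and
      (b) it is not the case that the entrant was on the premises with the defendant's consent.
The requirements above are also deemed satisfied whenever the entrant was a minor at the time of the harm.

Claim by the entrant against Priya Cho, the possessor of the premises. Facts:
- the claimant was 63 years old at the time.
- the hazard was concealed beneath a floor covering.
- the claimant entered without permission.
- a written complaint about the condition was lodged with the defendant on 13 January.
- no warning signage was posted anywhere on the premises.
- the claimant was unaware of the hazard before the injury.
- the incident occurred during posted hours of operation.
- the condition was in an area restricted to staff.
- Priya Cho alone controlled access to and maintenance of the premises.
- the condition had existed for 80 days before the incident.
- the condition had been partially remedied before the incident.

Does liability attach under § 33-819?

(a) public area — not met.
(b) exclusive control — satisfied.
So (1) is not satisfied (F AND T).
(A) no remedial action — fails.
(B) during posted hours — holds.
So (i) is not satisfied (F AND T).
(A) no signage posted — met.
(B) no assumed risk — holds.
(C) complaint lodged — met.
(D) not open/obvious — met.
(ii) = T AND T AND T AND T = true.
So (a) is satisfied (F OR T).
(b) not (consent to enter) — holds.
(2): T AND T → true.
Overall = F OR T = true.
Exception (entrant a minor) — not satisfied.
Result: main true OR exception false → true.

Yes — liable.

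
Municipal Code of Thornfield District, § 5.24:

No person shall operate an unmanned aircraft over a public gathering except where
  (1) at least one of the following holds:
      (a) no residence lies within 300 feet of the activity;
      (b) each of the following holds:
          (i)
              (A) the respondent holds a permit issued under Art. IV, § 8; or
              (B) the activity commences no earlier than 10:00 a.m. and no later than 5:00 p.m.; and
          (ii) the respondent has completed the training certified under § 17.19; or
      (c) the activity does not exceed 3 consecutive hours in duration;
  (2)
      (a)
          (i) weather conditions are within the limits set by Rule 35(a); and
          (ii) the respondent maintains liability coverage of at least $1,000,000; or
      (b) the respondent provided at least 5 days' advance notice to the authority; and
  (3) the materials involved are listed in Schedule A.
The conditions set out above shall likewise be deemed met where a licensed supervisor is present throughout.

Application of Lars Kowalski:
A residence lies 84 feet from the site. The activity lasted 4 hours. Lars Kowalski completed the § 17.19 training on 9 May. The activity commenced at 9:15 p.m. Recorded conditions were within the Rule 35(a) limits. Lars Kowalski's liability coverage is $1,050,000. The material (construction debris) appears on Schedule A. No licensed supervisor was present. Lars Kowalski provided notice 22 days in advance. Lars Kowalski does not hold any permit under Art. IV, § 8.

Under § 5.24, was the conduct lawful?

No — unlawful.

(a) no residence in 300 ft — not met.
(A) holds permit — not satisfied.
(B) start within hours — not met.
(i) = F OR F = false.
(ii) training certified — met.
(b) = F AND T = false.
(c) ≤ 3 hrs duration — fails.
So (1) is not satisfied (F OR F OR F).
(i) weather ok — met.
(ii) coverage ≥ $1,000,000 — met.
(a) = T AND T = true.
(b) ≥5 days' notice — holds.
(2): T OR T → true.
(3) Schedule A material — holds.
So Overall is not satisfied (F AND T AND T).
Exception (supervisor present) — not satisfied.
Result: main false OR exception false → false.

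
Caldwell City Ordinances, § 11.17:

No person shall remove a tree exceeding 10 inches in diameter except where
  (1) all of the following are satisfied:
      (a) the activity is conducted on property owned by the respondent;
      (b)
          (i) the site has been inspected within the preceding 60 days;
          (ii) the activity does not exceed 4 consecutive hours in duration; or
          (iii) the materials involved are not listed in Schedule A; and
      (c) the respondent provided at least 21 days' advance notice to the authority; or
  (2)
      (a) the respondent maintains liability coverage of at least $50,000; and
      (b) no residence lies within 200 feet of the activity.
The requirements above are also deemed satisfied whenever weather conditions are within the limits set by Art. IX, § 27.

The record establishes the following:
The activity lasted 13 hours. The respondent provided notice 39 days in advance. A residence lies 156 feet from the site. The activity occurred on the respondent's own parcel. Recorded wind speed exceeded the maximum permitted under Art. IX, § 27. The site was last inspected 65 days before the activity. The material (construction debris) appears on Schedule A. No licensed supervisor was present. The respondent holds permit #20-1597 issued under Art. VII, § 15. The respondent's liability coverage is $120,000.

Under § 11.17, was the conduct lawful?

(a) own property — met.
(i) site inspected — not met.
(ii) ≤ 4 hrs duration — fails.
(iii) not (Schedule A material) — fails.
(b) = F OR F OR F = false.
(c) ≥21 days' notice — holds.
So (1) is not satisfied (T AND F AND T).
(a) coverage ≥ $50,000 — satisfied.
(b) no residence in 200 ft — not satisfied.
(2) = T AND F = false.
Overall = F OR F = false.
Exception (weather ok) — not satisfied.
Result: main false OR exception false → false.

No — unlawful.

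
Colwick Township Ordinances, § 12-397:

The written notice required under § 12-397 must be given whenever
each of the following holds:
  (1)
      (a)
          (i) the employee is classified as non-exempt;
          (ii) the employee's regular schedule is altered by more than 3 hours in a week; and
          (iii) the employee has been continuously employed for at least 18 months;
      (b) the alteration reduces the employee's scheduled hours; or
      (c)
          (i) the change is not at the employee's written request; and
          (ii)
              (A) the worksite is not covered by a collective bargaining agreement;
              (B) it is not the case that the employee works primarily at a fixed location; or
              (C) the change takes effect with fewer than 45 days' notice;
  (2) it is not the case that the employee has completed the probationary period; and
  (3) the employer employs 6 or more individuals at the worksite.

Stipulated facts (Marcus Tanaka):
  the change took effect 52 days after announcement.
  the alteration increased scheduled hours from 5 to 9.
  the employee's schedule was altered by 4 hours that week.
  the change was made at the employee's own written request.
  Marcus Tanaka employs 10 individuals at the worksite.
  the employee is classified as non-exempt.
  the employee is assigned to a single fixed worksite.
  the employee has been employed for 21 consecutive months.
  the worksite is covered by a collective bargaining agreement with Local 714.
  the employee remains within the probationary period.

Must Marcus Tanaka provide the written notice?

Yes — required.

(i) non-exempt — met.
(ii) schedule shift > 3h — met.
(iii) tenure ≥ 18 mo. — holds.
So (a) is satisfied (T AND T AND T).
(b) hours reduced — not met.
(i) not employee-requested — not met.
(A) no CBA — fails.
(B) not (fixed location) — not met.
(C) < 45 days' notice — not satisfied.
(ii): F OR F OR F → false.
(c): F AND F → false.
So (1) is satisfied (T OR F OR F).
(2) not (past probation) — holds.
(3) ≥ 6 at site — met.
Overall: T AND T AND T → true.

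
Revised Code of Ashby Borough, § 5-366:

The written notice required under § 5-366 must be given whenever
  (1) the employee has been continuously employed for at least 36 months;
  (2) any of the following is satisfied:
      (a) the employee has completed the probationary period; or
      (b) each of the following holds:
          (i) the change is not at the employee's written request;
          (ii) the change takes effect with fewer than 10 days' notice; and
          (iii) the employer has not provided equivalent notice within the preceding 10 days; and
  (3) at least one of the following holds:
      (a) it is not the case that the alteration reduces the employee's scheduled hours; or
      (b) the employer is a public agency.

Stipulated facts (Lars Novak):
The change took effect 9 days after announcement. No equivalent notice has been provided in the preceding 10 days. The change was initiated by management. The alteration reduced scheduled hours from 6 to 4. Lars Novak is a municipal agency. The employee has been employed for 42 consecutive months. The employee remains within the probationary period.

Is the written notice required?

Yes — required.

(1) tenure ≥ 36 mo. — holds.
(a) past probation — not met.
(i) not employee-requested — met.
(ii) < 10 days' notice — holds.
(iii) no recent notice — holds.
So (b) is satisfied (T AND T AND T).
So (2) is satisfied (F OR T).
(a) not (hours reduced) — fails.
(b) public agency — satisfied.
(3): F OR T → true.
Overall = T AND T AND T = true.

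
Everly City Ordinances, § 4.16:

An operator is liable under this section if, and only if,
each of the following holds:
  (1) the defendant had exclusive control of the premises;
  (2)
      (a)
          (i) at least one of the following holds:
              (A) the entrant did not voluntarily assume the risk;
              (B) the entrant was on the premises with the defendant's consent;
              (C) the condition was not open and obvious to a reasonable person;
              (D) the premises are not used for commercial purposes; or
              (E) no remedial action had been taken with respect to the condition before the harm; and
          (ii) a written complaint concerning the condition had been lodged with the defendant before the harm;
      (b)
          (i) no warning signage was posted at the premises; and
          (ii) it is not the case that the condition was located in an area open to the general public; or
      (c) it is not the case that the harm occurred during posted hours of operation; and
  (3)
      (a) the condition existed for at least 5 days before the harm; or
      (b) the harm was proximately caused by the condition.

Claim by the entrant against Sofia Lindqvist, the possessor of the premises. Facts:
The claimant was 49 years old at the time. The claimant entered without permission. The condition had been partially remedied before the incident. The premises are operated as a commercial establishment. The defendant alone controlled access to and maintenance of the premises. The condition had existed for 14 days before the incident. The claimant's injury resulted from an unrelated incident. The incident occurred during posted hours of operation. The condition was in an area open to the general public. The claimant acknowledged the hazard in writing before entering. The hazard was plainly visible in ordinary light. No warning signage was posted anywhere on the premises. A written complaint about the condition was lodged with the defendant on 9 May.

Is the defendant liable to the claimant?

(1) exclusive control — satisfied.
(A) no assumed risk — not satisfied.
(B) consent to enter — not satisfied.
(C) not open/obvious — not satisfied.
(D) not (commercial use) — not satisfied.
(E) no remedial action — not satisfied.
(i) = F OR F OR F OR F OR F = false.
(ii) complaint lodged — satisfied.
(a) = F AND T = false.
(i) no signage posted — satisfied.
(ii) not (public area) — not met.
(b): T AND F → false.
(c) not (during posted hours) — not satisfied.
(2) = F OR F OR F = false.
(a) condition ≥5 days old — holds.
(b) proximate cause — not satisfied.
(3) = T OR F = true.
So Overall is not satisfied (T AND F AND T).

No — not liable.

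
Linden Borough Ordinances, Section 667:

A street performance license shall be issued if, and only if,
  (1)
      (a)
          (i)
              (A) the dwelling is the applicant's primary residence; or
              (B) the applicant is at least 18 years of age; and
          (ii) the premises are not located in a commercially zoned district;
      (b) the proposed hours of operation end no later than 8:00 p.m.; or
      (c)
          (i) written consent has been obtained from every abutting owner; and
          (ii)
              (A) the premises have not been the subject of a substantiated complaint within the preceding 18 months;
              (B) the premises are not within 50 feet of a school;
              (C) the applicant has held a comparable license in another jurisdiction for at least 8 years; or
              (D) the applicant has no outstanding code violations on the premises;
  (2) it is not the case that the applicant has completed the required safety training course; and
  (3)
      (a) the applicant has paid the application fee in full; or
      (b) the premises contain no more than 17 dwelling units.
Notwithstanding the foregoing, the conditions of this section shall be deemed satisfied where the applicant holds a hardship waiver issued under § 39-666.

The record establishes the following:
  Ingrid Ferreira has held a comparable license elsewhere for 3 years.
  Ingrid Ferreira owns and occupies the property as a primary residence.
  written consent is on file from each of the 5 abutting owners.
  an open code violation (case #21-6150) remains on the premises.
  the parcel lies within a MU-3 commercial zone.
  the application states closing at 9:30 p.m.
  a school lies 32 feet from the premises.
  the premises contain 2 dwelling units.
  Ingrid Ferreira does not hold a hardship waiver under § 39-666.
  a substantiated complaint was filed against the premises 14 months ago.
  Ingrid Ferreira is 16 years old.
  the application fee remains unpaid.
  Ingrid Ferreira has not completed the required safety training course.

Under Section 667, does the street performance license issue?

(A) primary residence — met.
(B) age ≥ 18 — fails.
(i): T OR F → true.
(ii) not (commercially zoned) — not satisfied.
(a): T AND F → false.
(b) closes by 8 p.m. — not satisfied.
(i) all abutters consent — satisfied.
(A) no complaint in 18 mo. — not satisfied.
(B) ≥50 ft from school — not satisfied.
(C) prior license ≥ 8 yr — not satisfied.
(D) no code violations — not met.
(ii) = F OR F OR F OR F = false.
(c) = T AND F = false.
So (1) is not satisfied (F OR F OR F).
(2) not (safety training) — satisfied.
(a) fee paid — fails.
(b) ≤ 17 units — met.
So (3) is satisfied (F OR T).
So Overall is not satisfied (F AND T AND T).
Exception (hardship waiver) — not satisfied.
Result: main false OR exception false → false.

No — denied.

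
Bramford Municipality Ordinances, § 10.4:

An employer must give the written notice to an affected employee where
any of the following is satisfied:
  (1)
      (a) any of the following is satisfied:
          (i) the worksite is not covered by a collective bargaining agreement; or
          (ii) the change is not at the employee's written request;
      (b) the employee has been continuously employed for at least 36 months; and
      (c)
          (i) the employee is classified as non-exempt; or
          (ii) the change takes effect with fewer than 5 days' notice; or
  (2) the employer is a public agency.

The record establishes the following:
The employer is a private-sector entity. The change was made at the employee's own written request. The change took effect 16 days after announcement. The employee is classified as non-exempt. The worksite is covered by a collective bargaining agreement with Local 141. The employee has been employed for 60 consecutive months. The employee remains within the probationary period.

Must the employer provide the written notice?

No — not required.

(i) no CBA — fails.
(ii) not employee-requested — fails.
(a): F OR F → false.
(b) tenure ≥ 36 mo. — holds.
(i) non-exempt — satisfied.
(ii) < 5 days' notice — not satisfied.
So (c) is satisfied (T OR F).
(1) = F AND T AND T = false.
(2) public agency — not satisfied.
So Overall is not satisfied (F OR F).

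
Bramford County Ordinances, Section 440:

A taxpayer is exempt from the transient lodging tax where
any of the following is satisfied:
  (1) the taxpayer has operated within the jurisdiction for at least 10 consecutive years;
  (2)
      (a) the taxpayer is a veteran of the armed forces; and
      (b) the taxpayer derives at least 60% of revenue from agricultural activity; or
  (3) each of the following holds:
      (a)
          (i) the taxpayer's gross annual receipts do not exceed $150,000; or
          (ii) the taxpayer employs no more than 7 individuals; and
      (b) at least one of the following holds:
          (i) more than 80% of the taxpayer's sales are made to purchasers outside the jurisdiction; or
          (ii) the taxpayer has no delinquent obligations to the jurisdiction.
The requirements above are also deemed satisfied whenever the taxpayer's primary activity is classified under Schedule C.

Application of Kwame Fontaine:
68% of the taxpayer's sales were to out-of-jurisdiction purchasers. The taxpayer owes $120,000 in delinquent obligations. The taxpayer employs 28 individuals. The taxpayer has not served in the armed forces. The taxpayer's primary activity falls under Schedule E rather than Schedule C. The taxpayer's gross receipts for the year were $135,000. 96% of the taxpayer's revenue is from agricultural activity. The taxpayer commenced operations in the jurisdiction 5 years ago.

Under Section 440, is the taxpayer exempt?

No — not exempt.

(1) ≥ 10 yrs in jurisdiction — not satisfied.
(a) veteran — fails.
(b) ≥60% agricultural — holds.
So (2) is not satisfied (F AND T).
(i) receipts ≤ $150,000 — satisfied.
(ii) ≤ 7 employees — not satisfied.
(a): T OR F → true.
(i) >80% out-of-jur. sales — not met.
(ii) no delinquency — fails.
So (b) is not satisfied (F OR F).
(3): T AND F → false.
So Overall is not satisfied (F OR F OR F).
Exception (Schedule C activity) — not satisfied.
Result: main false OR exception false → false.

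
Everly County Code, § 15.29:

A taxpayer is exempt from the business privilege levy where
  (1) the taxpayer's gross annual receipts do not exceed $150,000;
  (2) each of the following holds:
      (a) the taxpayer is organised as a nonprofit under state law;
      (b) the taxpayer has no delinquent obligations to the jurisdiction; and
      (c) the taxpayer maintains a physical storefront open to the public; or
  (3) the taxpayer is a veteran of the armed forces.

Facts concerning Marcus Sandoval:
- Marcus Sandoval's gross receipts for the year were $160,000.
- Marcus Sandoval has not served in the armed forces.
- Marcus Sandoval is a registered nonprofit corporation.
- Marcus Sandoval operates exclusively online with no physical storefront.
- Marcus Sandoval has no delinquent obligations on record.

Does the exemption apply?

No — not exempt.

(1) receipts ≤ $150,000 — not satisfied.
(a) nonprofit — met.
(b) no delinquency — met.
(c) has storefront — not satisfied.
So (2) is not satisfied (T AND T AND F).
(3) veteran — fails.
Overall: F OR F OR F → false.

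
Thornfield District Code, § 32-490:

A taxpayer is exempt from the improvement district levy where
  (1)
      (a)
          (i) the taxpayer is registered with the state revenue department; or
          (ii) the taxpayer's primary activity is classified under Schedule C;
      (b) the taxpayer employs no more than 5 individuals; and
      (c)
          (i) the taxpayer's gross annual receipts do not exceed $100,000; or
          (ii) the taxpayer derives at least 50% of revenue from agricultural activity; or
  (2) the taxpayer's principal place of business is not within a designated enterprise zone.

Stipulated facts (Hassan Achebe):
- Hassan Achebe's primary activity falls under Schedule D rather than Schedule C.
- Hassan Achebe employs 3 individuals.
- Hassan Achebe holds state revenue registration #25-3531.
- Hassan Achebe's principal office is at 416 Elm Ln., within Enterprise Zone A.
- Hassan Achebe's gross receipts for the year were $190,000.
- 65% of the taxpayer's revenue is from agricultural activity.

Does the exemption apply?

(i) state-registered — holds.
(ii) Schedule C activity — fails.
So (a) is satisfied (T OR F).
(b) ≤ 5 employees — holds.
(i) receipts ≤ $100,000 — not satisfied.
(ii) ≥50% agricultural — holds.
(c): F OR T → true.
(1) = T AND T AND T = true.
(2) not (in enterprise zone) — fails.
So Overall is satisfied (T OR F).

Yes — exempt.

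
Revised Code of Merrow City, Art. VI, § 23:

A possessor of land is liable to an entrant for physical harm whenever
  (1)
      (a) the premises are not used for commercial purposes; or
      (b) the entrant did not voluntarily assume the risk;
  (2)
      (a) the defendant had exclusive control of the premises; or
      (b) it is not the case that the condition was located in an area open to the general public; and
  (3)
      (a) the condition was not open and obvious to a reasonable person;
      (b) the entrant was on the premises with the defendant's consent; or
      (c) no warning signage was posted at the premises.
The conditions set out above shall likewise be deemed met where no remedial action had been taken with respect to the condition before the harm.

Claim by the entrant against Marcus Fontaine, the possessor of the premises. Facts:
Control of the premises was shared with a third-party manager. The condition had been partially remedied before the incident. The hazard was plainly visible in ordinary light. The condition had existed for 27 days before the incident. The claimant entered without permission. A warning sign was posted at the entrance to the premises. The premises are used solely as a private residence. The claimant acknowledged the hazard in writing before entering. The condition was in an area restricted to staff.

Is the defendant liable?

No — not liable.

(a) not (commercial use) — met.
(b) no assumed risk — fails.
(1): T OR F → true.
(a) exclusive control — not satisfied.
(b) not (public area) — met.
So (2) is satisfied (F OR T).
(a) not open/obvious — not satisfied.
(b) consent to enter — not satisfied.
(c) no signage posted — fails.
(3) = F OR F OR F = false.
Overall = T AND T AND F = false.
Exception (no remedial action) — not satisfied.
Result: main false OR exception false → false.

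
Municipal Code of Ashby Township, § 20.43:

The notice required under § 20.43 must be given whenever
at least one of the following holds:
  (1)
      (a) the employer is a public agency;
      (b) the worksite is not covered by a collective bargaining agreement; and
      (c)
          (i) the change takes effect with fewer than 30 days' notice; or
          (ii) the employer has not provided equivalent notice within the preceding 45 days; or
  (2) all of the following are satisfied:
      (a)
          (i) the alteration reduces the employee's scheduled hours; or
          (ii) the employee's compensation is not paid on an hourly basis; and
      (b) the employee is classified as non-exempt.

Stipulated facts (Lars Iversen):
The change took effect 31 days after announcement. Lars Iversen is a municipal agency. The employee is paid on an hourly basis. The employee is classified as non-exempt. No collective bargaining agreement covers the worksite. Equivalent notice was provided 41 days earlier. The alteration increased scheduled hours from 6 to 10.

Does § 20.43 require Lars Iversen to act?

(a) public agency — met.
(b) no CBA — satisfied.
(i) < 30 days' notice — not satisfied.
(ii) no recent notice — not met.
(c): F OR F → false.
(1) = T AND T AND F = false.
(i) hours reduced — not met.
(ii) not (hourly-paid) — fails.
(a): F OR F → false.
(b) non-exempt — holds.
So (2) is not satisfied (F AND T).
So Overall is not satisfied (F OR F).

No — not required.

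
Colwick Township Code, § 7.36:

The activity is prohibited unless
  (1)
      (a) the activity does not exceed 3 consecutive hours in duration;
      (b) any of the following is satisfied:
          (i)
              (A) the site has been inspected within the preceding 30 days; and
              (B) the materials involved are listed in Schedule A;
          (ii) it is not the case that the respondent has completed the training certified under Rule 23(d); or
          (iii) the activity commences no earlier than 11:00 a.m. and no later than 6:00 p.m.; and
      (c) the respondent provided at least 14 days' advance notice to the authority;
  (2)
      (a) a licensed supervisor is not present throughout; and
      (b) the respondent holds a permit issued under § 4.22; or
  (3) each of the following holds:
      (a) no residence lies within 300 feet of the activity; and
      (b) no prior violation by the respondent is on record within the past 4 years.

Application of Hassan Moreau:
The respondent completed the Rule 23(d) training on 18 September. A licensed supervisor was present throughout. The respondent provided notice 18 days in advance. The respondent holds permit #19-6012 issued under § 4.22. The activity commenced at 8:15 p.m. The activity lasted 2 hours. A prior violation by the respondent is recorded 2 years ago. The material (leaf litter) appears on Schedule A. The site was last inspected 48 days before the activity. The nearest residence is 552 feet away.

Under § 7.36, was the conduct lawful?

(a) ≤ 3 hrs duration — holds.
(A) site inspected — fails.
(B) Schedule A material — satisfied.
(i) = F AND T = false.
(ii) not (training certified) — fails.
(iii) start within hours — fails.
So (b) is not satisfied (F OR F OR F).
(c) ≥14 days' notice — satisfied.
(1): T AND F AND T → false.
(a) not (supervisor present) — not met.
(b) holds permit — met.
So (2) is not satisfied (F AND T).
(a) no residence in 300 ft — holds.
(b) no prior violation — fails.
(3) = T AND F = false.
So Overall is not satisfied (F OR F OR F).

No — unlawful.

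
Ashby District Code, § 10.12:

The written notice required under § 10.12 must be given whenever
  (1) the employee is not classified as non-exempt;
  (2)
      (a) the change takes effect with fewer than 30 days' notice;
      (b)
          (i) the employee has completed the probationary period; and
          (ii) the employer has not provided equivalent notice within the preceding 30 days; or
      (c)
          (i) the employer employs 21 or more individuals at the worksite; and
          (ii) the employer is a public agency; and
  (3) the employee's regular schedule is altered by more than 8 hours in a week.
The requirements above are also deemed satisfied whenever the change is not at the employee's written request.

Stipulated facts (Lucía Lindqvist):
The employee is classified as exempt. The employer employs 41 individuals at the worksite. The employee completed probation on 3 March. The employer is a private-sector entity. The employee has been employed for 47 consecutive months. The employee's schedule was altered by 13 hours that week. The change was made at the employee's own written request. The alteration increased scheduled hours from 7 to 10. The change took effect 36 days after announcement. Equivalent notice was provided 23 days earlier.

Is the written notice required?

(1) not (non-exempt) — satisfied.
(a) < 30 days' notice — not satisfied.
(i) past probation — met.
(ii) no recent notice — fails.
(b): T AND F → false.
(i) ≥ 21 at site — met.
(ii) public agency — not satisfied.
(c) = T AND F = false.
(2): F OR F OR F → false.
(3) schedule shift > 8h — holds.
Overall: T AND F AND T → false.
Exception (not employee-requested) — not satisfied.
Result: main false OR exception false → false.

No — not required.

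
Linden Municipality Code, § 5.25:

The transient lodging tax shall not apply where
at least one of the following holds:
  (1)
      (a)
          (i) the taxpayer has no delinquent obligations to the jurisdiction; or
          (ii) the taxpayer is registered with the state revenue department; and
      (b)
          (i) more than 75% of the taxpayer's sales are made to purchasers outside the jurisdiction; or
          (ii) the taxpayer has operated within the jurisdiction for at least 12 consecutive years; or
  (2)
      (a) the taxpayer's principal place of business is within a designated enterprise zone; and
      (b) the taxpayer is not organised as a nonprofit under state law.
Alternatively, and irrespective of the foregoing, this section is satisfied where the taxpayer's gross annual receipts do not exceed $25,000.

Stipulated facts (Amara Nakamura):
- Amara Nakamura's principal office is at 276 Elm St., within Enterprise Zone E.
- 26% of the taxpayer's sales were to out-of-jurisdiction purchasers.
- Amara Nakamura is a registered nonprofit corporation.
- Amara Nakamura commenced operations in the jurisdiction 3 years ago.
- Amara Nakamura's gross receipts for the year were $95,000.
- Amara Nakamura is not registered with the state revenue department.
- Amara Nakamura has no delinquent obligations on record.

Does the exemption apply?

No — not exempt.

(i) no delinquency — holds.
(ii) state-registered — not satisfied.
(a) = T OR F = true.
(i) >75% out-of-jur. sales — not satisfied.
(ii) ≥ 12 yrs in jurisdiction — fails.
(b) = F OR F = false.
So (1) is not satisfied (T AND F).
(a) in enterprise zone — met.
(b) not (nonprofit) — not met.
So (2) is not satisfied (T AND F).
So Overall is not satisfied (F OR F).
Exception (receipts ≤ $25,000) — not satisfied.
Result: main false OR exception false → false.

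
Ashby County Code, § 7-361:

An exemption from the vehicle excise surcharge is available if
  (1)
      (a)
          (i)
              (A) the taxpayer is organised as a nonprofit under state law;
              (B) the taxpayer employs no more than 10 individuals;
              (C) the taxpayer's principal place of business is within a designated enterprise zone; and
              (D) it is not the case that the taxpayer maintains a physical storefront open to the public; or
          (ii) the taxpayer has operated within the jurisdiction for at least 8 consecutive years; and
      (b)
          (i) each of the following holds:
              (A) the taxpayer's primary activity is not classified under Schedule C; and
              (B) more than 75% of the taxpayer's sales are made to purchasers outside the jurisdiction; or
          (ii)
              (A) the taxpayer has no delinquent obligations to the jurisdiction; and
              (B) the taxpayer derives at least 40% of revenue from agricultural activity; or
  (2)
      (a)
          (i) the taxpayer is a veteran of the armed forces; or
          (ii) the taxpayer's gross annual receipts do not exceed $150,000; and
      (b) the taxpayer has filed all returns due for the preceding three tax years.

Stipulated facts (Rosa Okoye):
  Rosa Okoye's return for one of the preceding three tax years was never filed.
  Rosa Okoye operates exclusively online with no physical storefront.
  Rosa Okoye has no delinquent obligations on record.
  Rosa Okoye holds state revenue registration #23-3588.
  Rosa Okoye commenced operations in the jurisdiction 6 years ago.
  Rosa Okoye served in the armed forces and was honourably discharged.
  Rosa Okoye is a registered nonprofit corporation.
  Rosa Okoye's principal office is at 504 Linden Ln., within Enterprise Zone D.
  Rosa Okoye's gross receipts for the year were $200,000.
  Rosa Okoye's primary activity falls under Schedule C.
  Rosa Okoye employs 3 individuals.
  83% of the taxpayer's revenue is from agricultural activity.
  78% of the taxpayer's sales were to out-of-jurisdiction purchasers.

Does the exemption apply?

(A) nonprofit — holds.
(B) ≤ 10 employees — met.
(C) in enterprise zone — met.
(D) not (has storefront) — met.
So (i) is satisfied (T AND T AND T AND T).
(ii) ≥ 8 yrs in jurisdiction — not satisfied.
(a): T OR F → true.
(A) not (Schedule C activity) — not met.
(B) >75% out-of-jur. sales — satisfied.
(i) = F AND T = false.
(A) no delinquency — satisfied.
(B) ≥40% agricultural — holds.
(ii) = T AND T = true.
(b) = F OR T = true.
(1) = T AND T = true.
(i) veteran — satisfied.
(ii) receipts ≤ $150,000 — fails.
So (a) is satisfied (T OR F).
(b) returns current — fails.
So (2) is not satisfied (T AND F).
So Overall is satisfied (T OR F).

Yes — exempt.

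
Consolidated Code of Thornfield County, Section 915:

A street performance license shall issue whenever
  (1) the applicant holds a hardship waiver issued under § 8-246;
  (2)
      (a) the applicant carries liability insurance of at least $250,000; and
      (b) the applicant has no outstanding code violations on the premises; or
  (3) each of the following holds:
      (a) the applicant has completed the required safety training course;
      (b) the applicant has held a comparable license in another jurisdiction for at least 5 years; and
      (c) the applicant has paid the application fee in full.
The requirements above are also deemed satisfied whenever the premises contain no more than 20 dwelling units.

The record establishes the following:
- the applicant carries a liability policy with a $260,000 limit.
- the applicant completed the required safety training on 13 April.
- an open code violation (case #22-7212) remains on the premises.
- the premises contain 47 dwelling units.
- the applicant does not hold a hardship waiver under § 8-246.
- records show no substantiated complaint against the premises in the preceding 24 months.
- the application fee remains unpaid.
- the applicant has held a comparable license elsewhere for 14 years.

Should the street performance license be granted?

(1) hardship waiver — not satisfied.
(a) insurance ≥ $250,000 — holds.
(b) no code violations — not satisfied.
(2) = T AND F = false.
(a) safety training — holds.
(b) prior license ≥ 5 yr — holds.
(c) fee paid — not met.
(3): T AND T AND F → false.
Overall: F OR F OR F → false.
Exception (≤ 20 units) — not satisfied.
Result: main false OR exception false → false.

No — denied.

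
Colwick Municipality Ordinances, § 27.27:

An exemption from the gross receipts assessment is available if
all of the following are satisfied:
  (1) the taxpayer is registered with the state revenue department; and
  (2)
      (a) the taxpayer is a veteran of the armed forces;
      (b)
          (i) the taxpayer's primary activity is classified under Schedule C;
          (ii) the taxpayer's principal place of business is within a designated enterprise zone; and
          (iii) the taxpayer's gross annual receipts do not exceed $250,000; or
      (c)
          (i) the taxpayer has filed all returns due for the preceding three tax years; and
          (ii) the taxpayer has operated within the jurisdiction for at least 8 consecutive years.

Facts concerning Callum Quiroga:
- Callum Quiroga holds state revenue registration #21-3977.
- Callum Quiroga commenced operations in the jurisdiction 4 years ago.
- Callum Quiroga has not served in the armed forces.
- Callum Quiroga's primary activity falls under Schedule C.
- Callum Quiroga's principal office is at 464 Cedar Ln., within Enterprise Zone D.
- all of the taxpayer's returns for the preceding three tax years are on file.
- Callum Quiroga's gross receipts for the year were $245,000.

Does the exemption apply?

(1) state-registered — satisfied.
(a) veteran — fails.
(i) Schedule C activity — holds.
(ii) in enterprise zone — met.
(iii) receipts ≤ $250,000 — holds.
(b) = T AND T AND T = true.
(i) returns current — met.
(ii) ≥ 8 yrs in jurisdiction — not satisfied.
So (c) is not satisfied (T AND F).
(2): F OR T OR F → true.
Overall = T AND T = true.

Yes — exempt.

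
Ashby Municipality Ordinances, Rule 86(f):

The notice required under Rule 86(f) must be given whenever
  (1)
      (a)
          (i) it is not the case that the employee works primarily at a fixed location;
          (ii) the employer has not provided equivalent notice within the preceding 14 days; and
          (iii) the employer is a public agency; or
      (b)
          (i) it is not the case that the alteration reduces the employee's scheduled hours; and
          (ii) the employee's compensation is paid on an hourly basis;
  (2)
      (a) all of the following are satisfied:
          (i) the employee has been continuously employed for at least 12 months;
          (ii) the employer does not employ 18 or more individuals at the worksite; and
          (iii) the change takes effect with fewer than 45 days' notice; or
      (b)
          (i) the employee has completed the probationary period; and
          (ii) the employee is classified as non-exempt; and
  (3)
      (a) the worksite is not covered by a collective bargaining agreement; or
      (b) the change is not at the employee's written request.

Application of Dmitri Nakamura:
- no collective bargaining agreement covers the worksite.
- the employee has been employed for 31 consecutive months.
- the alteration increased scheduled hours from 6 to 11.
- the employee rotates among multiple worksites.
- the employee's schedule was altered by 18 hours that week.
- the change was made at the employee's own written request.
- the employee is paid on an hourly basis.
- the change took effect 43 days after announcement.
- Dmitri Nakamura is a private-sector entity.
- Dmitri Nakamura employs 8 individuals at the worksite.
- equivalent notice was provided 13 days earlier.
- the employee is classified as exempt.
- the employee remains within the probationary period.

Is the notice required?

Yes — required.

(i) not (fixed location) — met.
(ii) no recent notice — not satisfied.
(iii) public agency — fails.
So (a) is not satisfied (T AND F AND F).
(i) not (hours reduced) — met.
(ii) hourly-paid — satisfied.
(b) = T AND T = true.
(1): F OR T → true.
(i) tenure ≥ 12 mo. — holds.
(ii) not (≥ 18 at site) — satisfied.
(iii) < 45 days' notice — holds.
(a): T AND T AND T → true.
(i) past probation — not satisfied.
(ii) non-exempt — not met.
(b): F AND F → false.
So (2) is satisfied (T OR F).
(a) no CBA — satisfied.
(b) not employee-requested — not met.
(3) = T OR F = true.
Overall: T AND T AND T → true.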